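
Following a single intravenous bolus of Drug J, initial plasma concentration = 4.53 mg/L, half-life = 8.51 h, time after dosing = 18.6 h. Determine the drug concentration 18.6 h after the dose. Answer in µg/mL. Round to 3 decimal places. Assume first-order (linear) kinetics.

k = ln2 / t½ = 0.693147 / 8.51 = 0.08145 h⁻¹
C = C₀ · e^(−k·t) = 4.530 × e^(−0.08145 × 18.6)
  = 4.530 × 0.2198 = 0.9957 mg/L
(0.9957 mg/L = 0.9957 µg/mL)

0.996 µg/mL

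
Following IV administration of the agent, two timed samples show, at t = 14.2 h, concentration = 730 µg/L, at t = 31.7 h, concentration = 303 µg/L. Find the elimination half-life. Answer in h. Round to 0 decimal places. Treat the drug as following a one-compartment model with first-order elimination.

k = ln(C₁/C₂) / (t₂ − t₁) = ln(730/303) / (31.7 − 14.2)
  = 0.8793 / 17.50 = 0.05025 h⁻¹
t½ = ln2 / k = 0.693147 / 0.05025 = 13.79 h

14 h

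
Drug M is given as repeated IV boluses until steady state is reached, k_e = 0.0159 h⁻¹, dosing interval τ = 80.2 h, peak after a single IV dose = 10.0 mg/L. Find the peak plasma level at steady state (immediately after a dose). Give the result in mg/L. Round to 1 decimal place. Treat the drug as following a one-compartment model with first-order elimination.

e^(−kτ) = e^(−0.01590 × 80.2) = 0.2794
Accumulation ratio R = 1 / (1 − e^(−kτ)) = 1 / (1 − 0.2794) = 1.388
Steady-state peak = C₀ × R = 10.0 × 1.388 = 13.88 mg/L

13.9 mg/L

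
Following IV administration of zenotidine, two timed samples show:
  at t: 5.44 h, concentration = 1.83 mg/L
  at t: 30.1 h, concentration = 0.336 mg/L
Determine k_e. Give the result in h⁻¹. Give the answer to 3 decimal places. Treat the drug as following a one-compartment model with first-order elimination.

0.069 h⁻¹

k = ln(C₁/C₂) / (t₂ − t₁) = ln(1.83/0.336) / (30.1 − 5.44)
  = 1.695 / 24.66 = 0.06873 h⁻¹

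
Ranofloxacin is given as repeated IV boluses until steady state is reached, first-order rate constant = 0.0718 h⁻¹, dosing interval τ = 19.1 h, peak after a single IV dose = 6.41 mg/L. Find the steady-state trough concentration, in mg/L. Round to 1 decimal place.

2.2 mg/L

e^(−kτ) = e^(−0.07180 × 19.1) = 0.2538
Accumulation ratio R = 1 / (1 − e^(−kτ)) = 1 / (1 − 0.2538) = 1.340
Steady-state trough = C₀ × R × e^(−kτ) = 6.41 × 1.340 × 0.2538 = 2.180 mg/L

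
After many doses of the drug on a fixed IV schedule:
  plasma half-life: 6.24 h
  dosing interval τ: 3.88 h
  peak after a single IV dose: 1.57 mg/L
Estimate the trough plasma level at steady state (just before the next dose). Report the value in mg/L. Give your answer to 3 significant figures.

2.91 mg/L

k = ln2 / t½ = 0.693147 / 6.24 = 0.1111 h⁻¹
e^(−kτ) = e^(−0.1111 × 3.88) = 0.6498
Accumulation ratio R = 1 / (1 − e^(−kτ)) = 1 / (1 − 0.6498) = 2.856
Steady-state trough = C₀ × R × e^(−kτ) = 1.57 × 2.856 × 0.6498 = 2.914 mg/L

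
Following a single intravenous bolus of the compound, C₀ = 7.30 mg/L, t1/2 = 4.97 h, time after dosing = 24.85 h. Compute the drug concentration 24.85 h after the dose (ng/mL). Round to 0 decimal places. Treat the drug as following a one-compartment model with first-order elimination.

k = ln2 / t½ = 0.693147 / 4.97 = 0.1395 h⁻¹
t / t½ = 24.85 / 4.97 = 5 half-lives
C = C₀ × (1/2)^5 = 7.300 × 0.03125 = 0.2281 mg/L
Convert: 0.2281 mg/L × 1000 = 228.1 ng/mL

228 ng/mL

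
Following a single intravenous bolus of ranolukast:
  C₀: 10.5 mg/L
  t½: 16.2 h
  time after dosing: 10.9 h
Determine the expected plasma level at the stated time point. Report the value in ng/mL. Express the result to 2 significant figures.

k = ln2 / t½ = 0.693147 / 16.2 = 0.04279 h⁻¹
C = C₀ · e^(−k·t) = 10.50 × e^(−0.04279 × 10.9)
  = 10.50 × 0.6272 = 6.586 mg/L
Convert: 6.586 mg/L × 1000 = 6586 ng/mL

6600 ng/mL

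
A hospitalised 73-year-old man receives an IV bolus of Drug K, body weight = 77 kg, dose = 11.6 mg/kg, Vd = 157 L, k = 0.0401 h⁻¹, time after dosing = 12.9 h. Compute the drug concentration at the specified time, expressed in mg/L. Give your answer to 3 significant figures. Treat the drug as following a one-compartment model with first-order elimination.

3.39 mg/L

Total dose = 11.6 × 77 = 893.2 mg
C₀ = Dose / Vd = 893.2 / 157 = 5.689 mg/L
C = C₀ · e^(−k·t) = 5.689 × e^(−0.04010 × 12.9)
  = 5.689 × 0.5961 = 3.391 mg/L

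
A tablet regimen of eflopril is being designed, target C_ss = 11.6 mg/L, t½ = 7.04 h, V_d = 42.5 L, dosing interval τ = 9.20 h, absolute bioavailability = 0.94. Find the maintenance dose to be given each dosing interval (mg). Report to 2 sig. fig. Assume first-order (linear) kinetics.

480 mg

k = ln2 / t½ = 0.693147 / 7.04 = 0.09846 h⁻¹
CL = k × Vd = 0.09846 × 42.5 = 4.185 L/h
At steady state, F × (Dose/τ) = Css × CL.
Dose = Css × CL × τ / F = 11.6 × 4.185 × 9.20 / 0.94 = 475.1 mg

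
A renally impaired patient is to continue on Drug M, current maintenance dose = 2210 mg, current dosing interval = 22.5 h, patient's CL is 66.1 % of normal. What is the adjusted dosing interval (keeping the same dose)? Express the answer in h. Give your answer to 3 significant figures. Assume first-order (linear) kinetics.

To keep the same average steady-state level, dosing rate must scale with clearance.
CL ratio = 66.1 / 100 = 0.6610
New interval (same dose) = 22.5 / 0.6610 = 34.04 h

34.0 h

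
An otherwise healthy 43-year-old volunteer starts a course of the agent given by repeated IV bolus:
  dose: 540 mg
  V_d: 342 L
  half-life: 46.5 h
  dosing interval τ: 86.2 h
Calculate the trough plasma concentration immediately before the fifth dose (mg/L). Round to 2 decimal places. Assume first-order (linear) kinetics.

C₀ per dose = Dose / Vd = 540 / 342 = 1.579 mg/L
k = ln2 / t½ = 0.693147 / 46.5 = 0.01491 h⁻¹
Fraction remaining after one interval: r = e^(−kτ) = e^(−0.01491 × 86.2) = 0.2766
Before dose 5, 4 doses have been given (aged 1τ, 2τ, 3τ, 4τ).
C_trough = C₀ × (r + r² + … + r^4) = C₀ × r(1−r^4)/(1−r)
        = 1.579 × 0.2766 × (1 − 0.005853) / (1 − 0.2766) = 0.6002 mg/L

0.60 mg/L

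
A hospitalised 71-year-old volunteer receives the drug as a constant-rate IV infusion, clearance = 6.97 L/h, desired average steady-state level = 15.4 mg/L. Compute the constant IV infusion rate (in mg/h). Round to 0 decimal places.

107 mg/h

At steady state, infusion rate R₀ = Css × CL = 15.4 × 6.970 = 107.3 mg/h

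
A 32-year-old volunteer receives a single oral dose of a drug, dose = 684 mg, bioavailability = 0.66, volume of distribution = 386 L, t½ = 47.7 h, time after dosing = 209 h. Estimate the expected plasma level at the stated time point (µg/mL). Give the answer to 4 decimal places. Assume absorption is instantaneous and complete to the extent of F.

0.0561 µg/mL

Amount reaching circulation = F × Dose = 0.66 × 684.0 = 451.4 mg
C₀ = F·Dose / Vd = 451.4 / 386 = 1.169 mg/L
k = ln2 / t½ = 0.693147 / 47.7 = 0.01453 h⁻¹
C = C₀ · e^(−k·t) = 1.169 × e^(−0.01453 × 209)
  = 1.169 × 0.04799 = 0.05610 mg/L
(0.05610 mg/L = 0.05610 µg/mL)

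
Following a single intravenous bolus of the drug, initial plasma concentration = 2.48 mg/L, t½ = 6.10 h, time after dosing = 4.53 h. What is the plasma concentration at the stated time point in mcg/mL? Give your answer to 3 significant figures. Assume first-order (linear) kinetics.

1.48 mcg/mL

k = ln2 / t½ = 0.693147 / 6.10 = 0.1136 h⁻¹
C = C₀ · e^(−k·t) = 2.480 × e^(−0.1136 × 4.53)
  = 2.480 × 0.5977 = 1.482 mg/L
(1.482 mg/L = 1.482 mcg/mL)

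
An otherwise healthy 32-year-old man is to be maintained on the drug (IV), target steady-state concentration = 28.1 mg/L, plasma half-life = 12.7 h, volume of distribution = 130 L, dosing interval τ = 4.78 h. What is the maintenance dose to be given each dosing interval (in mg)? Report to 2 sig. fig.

950 mg

k = ln2 / t½ = 0.693147 / 12.7 = 0.05458 h⁻¹
CL = k × Vd = 0.05458 × 130 = 7.095 L/h
At steady state, Dose/τ = Css × CL.
Dose = Css × CL × τ = 28.1 × 7.095 × 4.78 = 953.0 mg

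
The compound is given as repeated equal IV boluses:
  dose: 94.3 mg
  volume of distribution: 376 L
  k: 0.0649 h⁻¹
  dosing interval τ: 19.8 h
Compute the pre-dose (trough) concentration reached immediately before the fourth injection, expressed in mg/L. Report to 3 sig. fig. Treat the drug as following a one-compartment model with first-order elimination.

C₀ per dose = Dose / Vd = 94.3 / 376 = 0.2508 mg/L
Fraction remaining after one interval: r = e^(−kτ) = e^(−0.06490 × 19.8) = 0.2766
Before dose 4, 3 doses have been given (aged 1τ, 2τ, 3τ).
C_trough = C₀ × (r + r² + … + r^3) = C₀ × r(1−r^3)/(1−r)
        = 0.2508 × 0.2766 × (1 − 0.02116) / (1 − 0.2766) = 0.09387 mg/L

0.0939 mg/L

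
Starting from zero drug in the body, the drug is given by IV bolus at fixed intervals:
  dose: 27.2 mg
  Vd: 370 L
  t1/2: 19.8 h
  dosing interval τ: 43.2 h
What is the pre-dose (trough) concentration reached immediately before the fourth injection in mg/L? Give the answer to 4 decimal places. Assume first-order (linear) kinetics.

0.0206 mg/L

C₀ per dose = Dose / Vd = 27.2 / 370 = 0.07351 mg/L
k = ln2 / t½ = 0.693147 / 19.8 = 0.03501 h⁻¹
Fraction remaining after one interval: r = e^(−kτ) = e^(−0.03501 × 43.2) = 0.2204
Before dose 4, 3 doses have been given (aged 1τ, 2τ, 3τ).
C_trough = C₀ × (r + r² + … + r^3) = C₀ × r(1−r^3)/(1−r)
        = 0.07351 × 0.2204 × (1 − 0.01071) / (1 − 0.2204) = 0.02056 mg/L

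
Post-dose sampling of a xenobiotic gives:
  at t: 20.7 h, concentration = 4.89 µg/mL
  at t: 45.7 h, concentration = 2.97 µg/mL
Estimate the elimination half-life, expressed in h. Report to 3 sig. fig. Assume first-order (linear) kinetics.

k = ln(C₁/C₂) / (t₂ − t₁) = ln(4.89/2.97) / (45.7 − 20.7)
  = 0.4986 / 25.00 = 0.01994 h⁻¹
t½ = ln2 / k = 0.693147 / 0.01994 = 34.76 h

34.8 h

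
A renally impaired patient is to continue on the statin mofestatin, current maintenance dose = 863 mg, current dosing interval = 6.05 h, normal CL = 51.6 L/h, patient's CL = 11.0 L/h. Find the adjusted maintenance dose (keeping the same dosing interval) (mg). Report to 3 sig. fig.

To keep the same average steady-state level, dosing rate must scale with clearance.
CL ratio = 11.0 / 51.6 = 0.2132
New dose (same interval) = 863 × 0.2132 = 184.0 mg

184 mg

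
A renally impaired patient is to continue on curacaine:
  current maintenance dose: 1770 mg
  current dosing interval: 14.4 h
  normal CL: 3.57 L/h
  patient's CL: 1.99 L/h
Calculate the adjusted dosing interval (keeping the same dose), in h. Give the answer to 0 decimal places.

To keep the same average steady-state level, dosing rate must scale with clearance.
CL ratio = 1.99 / 3.57 = 0.5574
New interval (same dose) = 14.4 / 0.5574 = 25.83 h

26 h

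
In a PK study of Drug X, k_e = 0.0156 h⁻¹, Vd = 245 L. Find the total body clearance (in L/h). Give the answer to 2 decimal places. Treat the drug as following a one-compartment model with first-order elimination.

3.82 L/h

CL = k × Vd = 0.0156 × 245 = 3.822 L/h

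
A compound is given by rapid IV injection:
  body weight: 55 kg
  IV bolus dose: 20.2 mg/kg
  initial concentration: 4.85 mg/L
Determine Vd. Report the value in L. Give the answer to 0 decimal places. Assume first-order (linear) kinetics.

Dose = 20.2 × 55 = 1111 mg
Vd = Dose / C₀ = 1111 / 4.85 = 229.1 L

229 L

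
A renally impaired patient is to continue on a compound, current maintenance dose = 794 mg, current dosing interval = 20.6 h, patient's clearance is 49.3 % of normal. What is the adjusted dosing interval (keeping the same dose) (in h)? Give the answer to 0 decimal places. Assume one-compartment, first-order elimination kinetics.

To keep the same average steady-state level, dosing rate must scale with clearance.
CL ratio = 49.3 / 100 = 0.4930
New interval (same dose) = 20.6 / 0.4930 = 41.78 h

42 h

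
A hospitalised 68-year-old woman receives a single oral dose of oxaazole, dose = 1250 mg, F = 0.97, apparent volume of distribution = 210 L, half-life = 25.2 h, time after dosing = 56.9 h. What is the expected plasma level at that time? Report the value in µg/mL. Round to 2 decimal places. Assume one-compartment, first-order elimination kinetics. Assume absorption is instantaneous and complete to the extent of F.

1.21 µg/mL

Amount reaching circulation = F × Dose = 0.97 × 1250 = 1213 mg
C₀ = F·Dose / Vd = 1213 / 210 = 5.776 mg/L
k = ln2 / t½ = 0.693147 / 25.2 = 0.02751 h⁻¹
C = C₀ · e^(−k·t) = 5.776 × e^(−0.02751 × 56.9)
  = 5.776 × 0.2090 = 1.207 mg/L
(1.207 mg/L = 1.207 µg/mL)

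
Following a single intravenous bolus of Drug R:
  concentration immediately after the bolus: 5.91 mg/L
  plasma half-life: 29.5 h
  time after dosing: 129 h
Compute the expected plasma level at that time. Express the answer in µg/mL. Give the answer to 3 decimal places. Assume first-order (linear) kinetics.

k = ln2 / t½ = 0.693147 / 29.5 = 0.02350 h⁻¹
C = C₀ · e^(−k·t) = 5.910 × e^(−0.02350 × 129)
  = 5.910 × 0.04824 = 0.2851 mg/L
(0.2851 mg/L = 0.2851 µg/mL)

0.285 µg/mL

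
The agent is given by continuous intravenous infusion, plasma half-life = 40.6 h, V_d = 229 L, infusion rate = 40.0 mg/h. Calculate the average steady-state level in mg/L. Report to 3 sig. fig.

10.2 mg/L

k = ln2 / t½ = 0.693147 / 40.6 = 0.01707 h⁻¹
CL = k × Vd = 0.01707 × 229 = 3.909 L/h
At steady state Css = R₀ / CL = 40.0 / 3.909 = 10.23 mg/L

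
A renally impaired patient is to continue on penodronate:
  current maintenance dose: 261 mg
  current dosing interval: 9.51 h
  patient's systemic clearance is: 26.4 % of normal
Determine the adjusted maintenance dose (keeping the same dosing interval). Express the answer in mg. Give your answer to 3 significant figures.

To keep the same average steady-state level, dosing rate must scale with clearance.
CL ratio = 26.4 / 100 = 0.2640
New dose (same interval) = 261 × 0.2640 = 68.90 mg

68.9 mg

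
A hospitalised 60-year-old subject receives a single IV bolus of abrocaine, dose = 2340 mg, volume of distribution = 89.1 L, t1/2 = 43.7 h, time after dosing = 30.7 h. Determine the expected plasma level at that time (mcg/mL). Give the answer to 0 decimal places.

16 mcg/mL

C₀ = Dose / Vd = 2340 / 89.1 = 26.26 mg/L
k = ln2 / t½ = 0.693147 / 43.7 = 0.01586 h⁻¹
C = C₀ · e^(−k·t) = 26.26 × e^(−0.01586 × 30.7)
  = 26.26 × 0.6145 = 16.14 mg/L
(16.14 mg/L = 16.14 mcg/mL)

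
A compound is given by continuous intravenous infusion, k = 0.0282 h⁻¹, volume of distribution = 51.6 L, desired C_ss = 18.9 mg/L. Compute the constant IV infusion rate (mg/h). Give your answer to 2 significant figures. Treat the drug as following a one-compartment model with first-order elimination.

28 mg/h

CL = k × Vd = 0.02820 × 51.6 = 1.455 L/h
At steady state, infusion rate R₀ = Css × CL = 18.9 × 1.455 = 27.50 mg/h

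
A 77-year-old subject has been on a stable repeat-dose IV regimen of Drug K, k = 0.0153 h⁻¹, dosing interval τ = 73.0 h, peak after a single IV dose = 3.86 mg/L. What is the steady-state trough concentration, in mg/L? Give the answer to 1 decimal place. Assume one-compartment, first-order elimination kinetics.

1.9 mg/L

e^(−kτ) = e^(−0.01530 × 73.0) = 0.3273
Accumulation ratio R = 1 / (1 − e^(−kτ)) = 1 / (1 − 0.3273) = 1.487
Steady-state trough = C₀ × R × e^(−kτ) = 3.86 × 1.487 × 0.3273 = 1.879 mg/L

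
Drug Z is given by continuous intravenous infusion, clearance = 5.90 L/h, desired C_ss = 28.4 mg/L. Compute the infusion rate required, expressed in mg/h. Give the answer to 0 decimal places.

168 mg/h

At steady state, infusion rate R₀ = Css × CL = 28.4 × 5.900 = 167.6 mg/h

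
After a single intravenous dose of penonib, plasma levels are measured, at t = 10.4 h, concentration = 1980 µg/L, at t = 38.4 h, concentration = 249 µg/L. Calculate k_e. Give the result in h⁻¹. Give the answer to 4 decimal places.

0.0740 h⁻¹

k = ln(C₁/C₂) / (t₂ − t₁) = ln(1980/249) / (38.4 − 10.4)
  = 2.073 / 28.00 = 0.07404 h⁻¹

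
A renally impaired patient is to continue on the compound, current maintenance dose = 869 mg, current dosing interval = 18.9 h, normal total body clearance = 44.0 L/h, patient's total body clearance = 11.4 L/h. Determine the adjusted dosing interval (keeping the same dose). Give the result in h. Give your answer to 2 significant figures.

73 h

To keep the same average steady-state level, dosing rate must scale with clearance.
CL ratio = 11.4 / 44.0 = 0.2591
New interval (same dose) = 18.9 / 0.2591 = 72.94 h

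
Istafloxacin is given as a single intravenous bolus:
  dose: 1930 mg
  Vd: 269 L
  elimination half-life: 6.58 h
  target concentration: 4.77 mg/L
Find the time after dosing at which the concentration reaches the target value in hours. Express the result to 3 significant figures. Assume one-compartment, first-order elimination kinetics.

3.88 h

C₀ = Dose / Vd = 1930 / 269 = 7.175 mg/L
k = ln2 / t½ = 0.693147 / 6.58 = 0.1053 h⁻¹
t = ln(C₀ / C) / k = ln(7.175 / 4.77) / 0.1053
  = ln(1.504) / 0.1053 = 0.4081 / 0.1053 = 3.876 h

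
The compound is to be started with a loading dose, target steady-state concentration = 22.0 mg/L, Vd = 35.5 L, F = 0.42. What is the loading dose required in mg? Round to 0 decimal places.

LD = Css × Vd / F = 22.0 × 35.5 / 0.42 = 1860 mg

1860 mg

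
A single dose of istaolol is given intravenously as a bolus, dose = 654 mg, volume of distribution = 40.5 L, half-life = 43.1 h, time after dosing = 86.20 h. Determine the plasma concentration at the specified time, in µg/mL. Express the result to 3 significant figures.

4.04 µg/mL

C₀ = Dose / Vd = 654.0 / 40.5 = 16.15 mg/L
k = ln2 / t½ = 0.693147 / 43.1 = 0.01608 h⁻¹
t / t½ = 86.20 / 43.1 = 2 half-lives
C = C₀ × (1/2)^2 = 16.15 × 0.2500 = 4.038 mg/L
(4.038 mg/L = 4.038 µg/mL)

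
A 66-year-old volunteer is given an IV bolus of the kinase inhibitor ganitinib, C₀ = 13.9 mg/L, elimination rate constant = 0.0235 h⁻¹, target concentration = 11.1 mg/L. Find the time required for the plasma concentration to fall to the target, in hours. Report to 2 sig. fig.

t = ln(C₀ / C) / k = ln(13.90 / 11.1) / 0.02350
  = ln(1.252) / 0.02350 = 0.2247 / 0.02350 = 9.562 h

9.6 h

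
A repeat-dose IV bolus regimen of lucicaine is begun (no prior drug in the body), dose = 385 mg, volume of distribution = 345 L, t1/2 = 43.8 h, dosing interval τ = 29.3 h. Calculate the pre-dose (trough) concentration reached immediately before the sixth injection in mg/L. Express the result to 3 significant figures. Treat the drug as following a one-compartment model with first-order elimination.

C₀ per dose = Dose / Vd = 385 / 345 = 1.116 mg/L
k = ln2 / t½ = 0.693147 / 43.8 = 0.01583 h⁻¹
Fraction remaining after one interval: r = e^(−kτ) = e^(−0.01583 × 29.3) = 0.6289
Before dose 6, 5 doses have been given (aged 1τ, 2τ, 3τ, 4τ, 5τ).
C_trough = C₀ × (r + r² + … + r^5) = C₀ × r(1−r^5)/(1−r)
        = 1.116 × 0.6289 × (1 − 0.09838) / (1 − 0.6289) = 1.705 mg/L

1.71 mg/L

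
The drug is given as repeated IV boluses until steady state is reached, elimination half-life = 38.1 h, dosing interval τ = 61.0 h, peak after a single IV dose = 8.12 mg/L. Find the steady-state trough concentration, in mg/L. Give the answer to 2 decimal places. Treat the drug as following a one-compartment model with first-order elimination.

k = ln2 / t½ = 0.693147 / 38.1 = 0.01819 h⁻¹
e^(−kτ) = e^(−0.01819 × 61.0) = 0.3297
Accumulation ratio R = 1 / (1 − e^(−kτ)) = 1 / (1 − 0.3297) = 1.492
Steady-state trough = C₀ × R × e^(−kτ) = 8.12 × 1.492 × 0.3297 = 3.994 mg/L

3.99 mg/L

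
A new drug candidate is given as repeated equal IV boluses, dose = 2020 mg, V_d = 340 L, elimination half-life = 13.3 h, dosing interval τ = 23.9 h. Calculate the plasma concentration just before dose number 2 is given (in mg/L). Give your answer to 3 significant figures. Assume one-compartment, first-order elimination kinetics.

C₀ per dose = Dose / Vd = 2020 / 340 = 5.941 mg/L
k = ln2 / t½ = 0.693147 / 13.3 = 0.05212 h⁻¹
Fraction remaining after one interval: r = e^(−kτ) = e^(−0.05212 × 23.9) = 0.2877
Before dose 2, 1 dose has been given (aged 1τ).
C_trough = C₀ × r = 5.941 × 0.2877 = 1.709 mg/L

1.71 mg/L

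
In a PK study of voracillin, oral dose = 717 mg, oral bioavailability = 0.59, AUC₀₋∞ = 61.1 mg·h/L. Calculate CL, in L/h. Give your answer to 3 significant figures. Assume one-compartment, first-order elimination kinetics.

CL = F·Dose / AUC = 0.59 × 717 / 61.1 = 6.924 L/h

6.92 L/h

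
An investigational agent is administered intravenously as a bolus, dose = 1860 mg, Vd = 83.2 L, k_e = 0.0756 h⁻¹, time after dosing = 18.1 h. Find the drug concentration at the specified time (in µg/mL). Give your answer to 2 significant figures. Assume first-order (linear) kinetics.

C₀ = Dose / Vd = 1860 / 83.2 = 22.36 mg/L
C = C₀ · e^(−k·t) = 22.36 × e^(−0.07560 × 18.1)
  = 22.36 × 0.2545 = 5.691 mg/L
(5.691 mg/L = 5.691 µg/mL)

5.7 µg/mL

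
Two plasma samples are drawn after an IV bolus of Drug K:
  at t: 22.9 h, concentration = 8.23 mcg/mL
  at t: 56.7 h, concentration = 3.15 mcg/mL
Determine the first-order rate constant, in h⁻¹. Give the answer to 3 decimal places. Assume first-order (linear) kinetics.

k = ln(C₁/C₂) / (t₂ − t₁) = ln(8.23/3.15) / (56.7 − 22.9)
  = 0.9604 / 33.80 = 0.02841 h⁻¹

0.028 h⁻¹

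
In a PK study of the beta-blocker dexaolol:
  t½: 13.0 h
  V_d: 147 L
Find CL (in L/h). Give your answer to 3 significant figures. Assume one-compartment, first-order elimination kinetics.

k = ln2 / t½ = 0.693147 / 13.0 = 0.05332 h⁻¹
CL = k × Vd = 0.05332 × 147 = 7.838 L/h

7.84 L/h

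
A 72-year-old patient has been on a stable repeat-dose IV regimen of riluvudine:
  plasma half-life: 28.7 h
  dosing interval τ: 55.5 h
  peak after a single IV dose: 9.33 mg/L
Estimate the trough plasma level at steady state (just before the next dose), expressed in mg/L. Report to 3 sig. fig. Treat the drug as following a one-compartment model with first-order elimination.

k = ln2 / t½ = 0.693147 / 28.7 = 0.02415 h⁻¹
e^(−kτ) = e^(−0.02415 × 55.5) = 0.2618
Accumulation ratio R = 1 / (1 − e^(−kτ)) = 1 / (1 − 0.2618) = 1.355
Steady-state trough = C₀ × R × e^(−kτ) = 9.33 × 1.355 × 0.2618 = 3.310 mg/L

3.31 mg/L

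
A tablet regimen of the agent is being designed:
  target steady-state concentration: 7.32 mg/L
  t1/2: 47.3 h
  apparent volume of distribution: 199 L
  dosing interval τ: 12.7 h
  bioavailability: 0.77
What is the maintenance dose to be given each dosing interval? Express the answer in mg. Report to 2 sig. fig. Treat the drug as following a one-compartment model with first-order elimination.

350 mg

k = ln2 / t½ = 0.693147 / 47.3 = 0.01465 h⁻¹
CL = k × Vd = 0.01465 × 199 = 2.915 L/h
At steady state, F × (Dose/τ) = Css × CL.
Dose = Css × CL × τ / F = 7.32 × 2.915 × 12.7 / 0.77 = 351.9 mg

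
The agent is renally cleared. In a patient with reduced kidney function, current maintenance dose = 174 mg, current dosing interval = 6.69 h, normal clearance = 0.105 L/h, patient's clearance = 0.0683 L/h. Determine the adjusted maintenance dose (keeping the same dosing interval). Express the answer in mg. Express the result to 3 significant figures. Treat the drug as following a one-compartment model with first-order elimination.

113 mg

To keep the same average steady-state level, dosing rate must scale with clearance.
CL ratio = 0.0683 / 0.105 = 0.6505
New dose (same interval) = 174 × 0.6505 = 113.2 mg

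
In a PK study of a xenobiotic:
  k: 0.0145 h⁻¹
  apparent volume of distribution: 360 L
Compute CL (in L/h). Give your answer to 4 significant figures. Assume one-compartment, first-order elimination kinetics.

CL = k × Vd = 0.0145 × 360 = 5.220 L/h

5.220 L/h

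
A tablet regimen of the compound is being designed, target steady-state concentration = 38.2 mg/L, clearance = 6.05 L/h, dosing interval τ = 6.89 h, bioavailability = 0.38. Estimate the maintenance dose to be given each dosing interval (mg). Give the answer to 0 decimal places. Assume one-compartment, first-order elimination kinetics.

4190 mg

At steady state, F × (Dose/τ) = Css × CL.
Dose = Css × CL × τ / F = 38.2 × 6.050 × 6.89 / 0.38 = 4190 mg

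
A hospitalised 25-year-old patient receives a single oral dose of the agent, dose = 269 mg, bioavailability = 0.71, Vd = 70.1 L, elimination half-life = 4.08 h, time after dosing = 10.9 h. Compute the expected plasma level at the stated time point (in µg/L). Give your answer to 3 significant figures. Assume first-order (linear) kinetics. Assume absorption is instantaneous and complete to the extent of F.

428 µg/L

Amount reaching circulation = F × Dose = 0.71 × 269.0 = 191.0 mg
C₀ = F·Dose / Vd = 191.0 / 70.1 = 2.725 mg/L
k = ln2 / t½ = 0.693147 / 4.08 = 0.1699 h⁻¹
C = C₀ · e^(−k·t) = 2.725 × e^(−0.1699 × 10.9)
  = 2.725 × 0.1569 = 0.4276 mg/L
Convert: 0.4276 mg/L × 1000 = 427.6 µg/L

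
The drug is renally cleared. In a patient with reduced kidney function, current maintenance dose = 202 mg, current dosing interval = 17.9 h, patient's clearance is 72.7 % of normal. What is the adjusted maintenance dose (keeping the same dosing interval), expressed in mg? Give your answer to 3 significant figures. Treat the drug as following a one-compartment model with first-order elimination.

To keep the same average steady-state level, dosing rate must scale with clearance.
CL ratio = 72.7 / 100 = 0.7270
New dose (same interval) = 202 × 0.7270 = 146.9 mg

147 mg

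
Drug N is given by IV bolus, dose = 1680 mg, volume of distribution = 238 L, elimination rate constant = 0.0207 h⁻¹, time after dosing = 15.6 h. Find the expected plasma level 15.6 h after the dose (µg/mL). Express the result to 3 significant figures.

5.11 µg/mL

C₀ = Dose / Vd = 1680 / 238 = 7.059 mg/L
C = C₀ · e^(−k·t) = 7.059 × e^(−0.02070 × 15.6)
  = 7.059 × 0.7240 = 5.111 mg/L
(5.111 mg/L = 5.111 µg/mL)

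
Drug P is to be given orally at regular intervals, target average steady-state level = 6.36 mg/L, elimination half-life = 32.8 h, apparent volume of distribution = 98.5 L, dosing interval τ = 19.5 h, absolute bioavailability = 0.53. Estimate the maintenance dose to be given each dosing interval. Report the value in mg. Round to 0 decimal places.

k = ln2 / t½ = 0.693147 / 32.8 = 0.02113 h⁻¹
CL = k × Vd = 0.02113 × 98.5 = 2.081 L/h
At steady state, F × (Dose/τ) = Css × CL.
Dose = Css × CL × τ / F = 6.36 × 2.081 × 19.5 / 0.53 = 487.0 mg

487 mg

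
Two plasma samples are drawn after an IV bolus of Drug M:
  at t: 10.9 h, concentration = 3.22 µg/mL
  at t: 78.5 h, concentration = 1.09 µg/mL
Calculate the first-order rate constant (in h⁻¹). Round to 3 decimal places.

0.016 h⁻¹

k = ln(C₁/C₂) / (t₂ − t₁) = ln(3.22/1.09) / (78.5 − 10.9)
  = 1.083 / 67.60 = 0.01602 h⁻¹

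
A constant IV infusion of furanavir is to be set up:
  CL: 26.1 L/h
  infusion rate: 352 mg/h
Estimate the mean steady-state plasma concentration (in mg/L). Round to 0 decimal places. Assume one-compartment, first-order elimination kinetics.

13 mg/L

At steady state Css = R₀ / CL = 352 / 26.10 = 13.49 mg/L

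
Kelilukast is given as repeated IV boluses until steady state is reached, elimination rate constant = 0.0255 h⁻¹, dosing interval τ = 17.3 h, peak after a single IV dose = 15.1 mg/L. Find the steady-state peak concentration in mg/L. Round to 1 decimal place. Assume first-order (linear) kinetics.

e^(−kτ) = e^(−0.02550 × 17.3) = 0.6433
Accumulation ratio R = 1 / (1 − e^(−kτ)) = 1 / (1 − 0.6433) = 2.803
Steady-state peak = C₀ × R = 15.1 × 2.803 = 42.33 mg/L

42.3 mg/L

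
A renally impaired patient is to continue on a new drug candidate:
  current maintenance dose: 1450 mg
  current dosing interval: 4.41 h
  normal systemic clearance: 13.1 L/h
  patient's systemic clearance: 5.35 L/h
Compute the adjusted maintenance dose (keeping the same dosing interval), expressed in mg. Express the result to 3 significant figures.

To keep the same average steady-state level, dosing rate must scale with clearance.
CL ratio = 5.35 / 13.1 = 0.4084
New dose (same interval) = 1450 × 0.4084 = 592.2 mg

592 mg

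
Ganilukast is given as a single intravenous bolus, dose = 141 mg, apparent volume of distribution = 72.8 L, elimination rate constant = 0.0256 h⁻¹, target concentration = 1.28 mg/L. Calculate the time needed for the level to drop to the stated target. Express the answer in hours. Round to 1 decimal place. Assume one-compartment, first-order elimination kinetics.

C₀ = Dose / Vd = 141.0 / 72.8 = 1.937 mg/L
t = ln(C₀ / C) / k = ln(1.937 / 1.28) / 0.02560
  = ln(1.513) / 0.02560 = 0.4141 / 0.02560 = 16.18 h

16.2 h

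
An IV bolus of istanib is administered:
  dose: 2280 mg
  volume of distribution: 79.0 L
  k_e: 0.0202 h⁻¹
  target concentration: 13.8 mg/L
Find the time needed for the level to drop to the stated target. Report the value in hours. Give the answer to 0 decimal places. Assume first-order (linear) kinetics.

C₀ = Dose / Vd = 2280 / 79.0 = 28.86 mg/L
t = ln(C₀ / C) / k = ln(28.86 / 13.8) / 0.02020
  = ln(2.091) / 0.02020 = 0.7376 / 0.02020 = 36.51 h

37 h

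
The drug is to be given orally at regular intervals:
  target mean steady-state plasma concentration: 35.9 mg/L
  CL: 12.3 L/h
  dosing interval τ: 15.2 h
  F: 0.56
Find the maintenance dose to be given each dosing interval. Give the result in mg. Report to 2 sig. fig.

12000 mg

At steady state, F × (Dose/τ) = Css × CL.
Dose = Css × CL × τ / F = 35.9 × 12.30 × 15.2 / 0.56 = 11990 mg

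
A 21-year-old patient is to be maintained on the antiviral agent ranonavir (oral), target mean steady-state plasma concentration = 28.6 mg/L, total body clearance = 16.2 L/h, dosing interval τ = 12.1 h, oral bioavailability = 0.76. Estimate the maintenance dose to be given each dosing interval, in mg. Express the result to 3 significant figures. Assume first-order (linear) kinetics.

At steady state, F × (Dose/τ) = Css × CL.
Dose = Css × CL × τ / F = 28.6 × 16.20 × 12.1 / 0.76 = 7377 mg

7380 mg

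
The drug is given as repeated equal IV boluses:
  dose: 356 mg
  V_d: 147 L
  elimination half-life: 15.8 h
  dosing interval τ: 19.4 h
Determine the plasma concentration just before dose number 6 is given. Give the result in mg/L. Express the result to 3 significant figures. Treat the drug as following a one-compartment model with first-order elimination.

C₀ per dose = Dose / Vd = 356 / 147 = 2.422 mg/L
k = ln2 / t½ = 0.693147 / 15.8 = 0.04387 h⁻¹
Fraction remaining after one interval: r = e^(−kτ) = e^(−0.04387 × 19.4) = 0.4270
Before dose 6, 5 doses have been given (aged 1τ, 2τ, 3τ, 4τ, 5τ).
C_trough = C₀ × (r + r² + … + r^5) = C₀ × r(1−r^5)/(1−r)
        = 2.422 × 0.4270 × (1 − 0.01420) / (1 − 0.4270) = 1.779 mg/L

1.78 mg/L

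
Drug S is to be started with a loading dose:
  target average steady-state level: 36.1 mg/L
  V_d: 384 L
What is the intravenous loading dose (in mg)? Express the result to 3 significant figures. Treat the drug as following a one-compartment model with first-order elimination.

13900 mg

LD = Css × Vd = 36.1 × 384 = 13860 mg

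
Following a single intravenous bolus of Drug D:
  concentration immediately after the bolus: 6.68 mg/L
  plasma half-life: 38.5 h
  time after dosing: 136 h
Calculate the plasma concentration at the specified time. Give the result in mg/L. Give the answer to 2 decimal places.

0.58 mg/L

k = ln2 / t½ = 0.693147 / 38.5 = 0.01800 h⁻¹
C = C₀ · e^(−k·t) = 6.680 × e^(−0.01800 × 136)
  = 6.680 × 0.08647 = 0.5776 mg/L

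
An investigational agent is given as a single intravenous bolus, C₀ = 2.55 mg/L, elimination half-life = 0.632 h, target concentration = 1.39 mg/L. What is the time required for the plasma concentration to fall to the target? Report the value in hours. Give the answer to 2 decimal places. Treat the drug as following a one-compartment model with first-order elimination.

0.55 h

k = ln2 / t½ = 0.693147 / 0.632 = 1.097 h⁻¹
t = ln(C₀ / C) / k = ln(2.550 / 1.39) / 1.097
  = ln(1.835) / 1.097 = 0.6070 / 1.097 = 0.5533 h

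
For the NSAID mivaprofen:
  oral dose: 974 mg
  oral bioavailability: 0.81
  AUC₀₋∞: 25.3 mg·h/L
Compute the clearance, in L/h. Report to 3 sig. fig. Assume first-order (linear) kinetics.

31.2 L/h

CL = F·Dose / AUC = 0.81 × 974 / 25.3 = 31.18 L/h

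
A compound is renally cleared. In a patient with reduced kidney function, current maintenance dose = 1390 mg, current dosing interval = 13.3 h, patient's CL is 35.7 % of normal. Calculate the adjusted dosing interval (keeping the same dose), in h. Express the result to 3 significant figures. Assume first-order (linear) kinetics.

To keep the same average steady-state level, dosing rate must scale with clearance.
CL ratio = 35.7 / 100 = 0.3570
New interval (same dose) = 13.3 / 0.3570 = 37.25 h

37.3 h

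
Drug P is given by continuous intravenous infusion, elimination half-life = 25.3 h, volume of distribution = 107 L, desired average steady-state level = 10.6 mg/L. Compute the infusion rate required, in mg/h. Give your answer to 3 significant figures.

31.1 mg/h

k = ln2 / t½ = 0.693147 / 25.3 = 0.02740 h⁻¹
CL = k × Vd = 0.02740 × 107 = 2.932 L/h
At steady state, infusion rate R₀ = Css × CL = 10.6 × 2.932 = 31.08 mg/h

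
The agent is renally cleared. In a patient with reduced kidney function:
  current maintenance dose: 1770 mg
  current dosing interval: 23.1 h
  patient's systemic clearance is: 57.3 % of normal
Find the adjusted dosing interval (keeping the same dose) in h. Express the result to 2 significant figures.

40 h

To keep the same average steady-state level, dosing rate must scale with clearance.
CL ratio = 57.3 / 100 = 0.5730
New interval (same dose) = 23.1 / 0.5730 = 40.31 h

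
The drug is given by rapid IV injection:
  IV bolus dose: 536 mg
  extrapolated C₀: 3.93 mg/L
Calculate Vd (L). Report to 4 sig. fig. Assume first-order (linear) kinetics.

136.4 L

Vd = Dose / C₀ = 536.0 / 3.93 = 136.4 L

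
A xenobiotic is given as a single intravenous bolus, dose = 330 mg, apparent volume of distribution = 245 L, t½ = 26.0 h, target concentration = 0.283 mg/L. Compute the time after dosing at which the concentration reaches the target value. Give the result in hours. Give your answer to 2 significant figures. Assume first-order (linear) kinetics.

59 h

C₀ = Dose / Vd = 330.0 / 245 = 1.347 mg/L
k = ln2 / t½ = 0.693147 / 26.0 = 0.02666 h⁻¹
t = ln(C₀ / C) / k = ln(1.347 / 0.283) / 0.02666
  = ln(4.760) / 0.02666 = 1.560 / 0.02666 = 58.51 h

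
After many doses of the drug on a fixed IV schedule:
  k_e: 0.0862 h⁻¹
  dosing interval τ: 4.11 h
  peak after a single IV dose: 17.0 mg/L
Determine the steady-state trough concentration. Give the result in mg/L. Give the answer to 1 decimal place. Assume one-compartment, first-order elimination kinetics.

e^(−kτ) = e^(−0.08620 × 4.11) = 0.7017
Accumulation ratio R = 1 / (1 − e^(−kτ)) = 1 / (1 − 0.7017) = 3.352
Steady-state trough = C₀ × R × e^(−kτ) = 17.0 × 3.352 × 0.7017 = 39.99 mg/L

40.0 mg/L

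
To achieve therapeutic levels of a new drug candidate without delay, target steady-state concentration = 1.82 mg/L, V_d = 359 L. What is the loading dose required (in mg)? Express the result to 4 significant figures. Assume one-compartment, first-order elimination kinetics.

653.4 mg

LD = Css × Vd = 1.82 × 359 = 653.4 mg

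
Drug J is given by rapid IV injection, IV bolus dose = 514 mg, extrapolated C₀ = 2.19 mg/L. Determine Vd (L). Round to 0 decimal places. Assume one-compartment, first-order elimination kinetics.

235 L

Vd = Dose / C₀ = 514.0 / 2.19 = 234.7 L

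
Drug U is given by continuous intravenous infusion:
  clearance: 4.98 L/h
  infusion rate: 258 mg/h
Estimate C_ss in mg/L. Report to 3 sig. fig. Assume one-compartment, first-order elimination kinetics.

At steady state Css = R₀ / CL = 258 / 4.980 = 51.81 mg/L

51.8 mg/L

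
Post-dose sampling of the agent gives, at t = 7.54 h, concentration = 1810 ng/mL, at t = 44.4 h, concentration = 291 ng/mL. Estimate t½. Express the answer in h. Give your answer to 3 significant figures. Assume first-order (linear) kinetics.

14.0 h

k = ln(C₁/C₂) / (t₂ − t₁) = ln(1810/291) / (44.4 − 7.54)
  = 1.828 / 36.86 = 0.04959 h⁻¹
t½ = ln2 / k = 0.693147 / 0.04959 = 13.98 h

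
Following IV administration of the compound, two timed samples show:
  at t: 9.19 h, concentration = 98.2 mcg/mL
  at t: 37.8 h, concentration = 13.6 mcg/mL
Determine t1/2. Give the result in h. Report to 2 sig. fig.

10 h

k = ln(C₁/C₂) / (t₂ − t₁) = ln(98.2/13.6) / (37.8 − 9.19)
  = 1.977 / 28.61 = 0.06910 h⁻¹
t½ = ln2 / k = 0.693147 / 0.06910 = 10.03 h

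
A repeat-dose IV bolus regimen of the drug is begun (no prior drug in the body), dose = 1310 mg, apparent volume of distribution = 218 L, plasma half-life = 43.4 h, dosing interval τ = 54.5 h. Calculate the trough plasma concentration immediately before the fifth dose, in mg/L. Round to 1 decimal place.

C₀ per dose = Dose / Vd = 1310 / 218 = 6.009 mg/L
k = ln2 / t½ = 0.693147 / 43.4 = 0.01597 h⁻¹
Fraction remaining after one interval: r = e^(−kτ) = e^(−0.01597 × 54.5) = 0.4188
Before dose 5, 4 doses have been given (aged 1τ, 2τ, 3τ, 4τ).
C_trough = C₀ × (r + r² + … + r^4) = C₀ × r(1−r^4)/(1−r)
        = 6.009 × 0.4188 × (1 − 0.03076) / (1 − 0.4188) = 4.197 mg/L

4.2 mg/L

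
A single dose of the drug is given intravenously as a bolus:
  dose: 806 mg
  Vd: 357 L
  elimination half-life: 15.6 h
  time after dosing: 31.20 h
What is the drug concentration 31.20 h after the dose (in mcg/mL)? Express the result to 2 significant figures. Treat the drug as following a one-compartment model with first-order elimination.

C₀ = Dose / Vd = 806.0 / 357 = 2.258 mg/L
k = ln2 / t½ = 0.693147 / 15.6 = 0.04443 h⁻¹
t / t½ = 31.20 / 15.6 = 2 half-lives
C = C₀ × (1/2)^2 = 2.258 × 0.2500 = 0.5645 mg/L
(0.5645 mg/L = 0.5645 mcg/mL)

0.56 mcg/mL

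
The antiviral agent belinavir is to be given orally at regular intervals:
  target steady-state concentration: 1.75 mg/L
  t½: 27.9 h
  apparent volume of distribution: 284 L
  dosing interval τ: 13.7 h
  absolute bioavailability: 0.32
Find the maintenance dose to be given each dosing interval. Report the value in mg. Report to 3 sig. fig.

k = ln2 / t½ = 0.693147 / 27.9 = 0.02484 h⁻¹
CL = k × Vd = 0.02484 × 284 = 7.055 L/h
At steady state, F × (Dose/τ) = Css × CL.
Dose = Css × CL × τ / F = 1.75 × 7.055 × 13.7 / 0.32 = 528.6 mg

529 mg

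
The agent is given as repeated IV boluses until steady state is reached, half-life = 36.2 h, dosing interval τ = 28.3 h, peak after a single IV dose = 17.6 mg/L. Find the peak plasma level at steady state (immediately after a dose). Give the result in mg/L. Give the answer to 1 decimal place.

42.1 mg/L

k = ln2 / t½ = 0.693147 / 36.2 = 0.01915 h⁻¹
e^(−kτ) = e^(−0.01915 × 28.3) = 0.5816
Accumulation ratio R = 1 / (1 − e^(−kτ)) = 1 / (1 − 0.5816) = 2.390
Steady-state peak = C₀ × R = 17.6 × 2.390 = 42.06 mg/L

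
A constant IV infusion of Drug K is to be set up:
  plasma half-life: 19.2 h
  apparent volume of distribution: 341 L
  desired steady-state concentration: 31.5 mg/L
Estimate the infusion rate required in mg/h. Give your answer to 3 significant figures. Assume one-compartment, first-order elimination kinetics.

k = ln2 / t½ = 0.693147 / 19.2 = 0.03610 h⁻¹
CL = k × Vd = 0.03610 × 341 = 12.31 L/h
At steady state, infusion rate R₀ = Css × CL = 31.5 × 12.31 = 387.8 mg/h

388 mg/h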